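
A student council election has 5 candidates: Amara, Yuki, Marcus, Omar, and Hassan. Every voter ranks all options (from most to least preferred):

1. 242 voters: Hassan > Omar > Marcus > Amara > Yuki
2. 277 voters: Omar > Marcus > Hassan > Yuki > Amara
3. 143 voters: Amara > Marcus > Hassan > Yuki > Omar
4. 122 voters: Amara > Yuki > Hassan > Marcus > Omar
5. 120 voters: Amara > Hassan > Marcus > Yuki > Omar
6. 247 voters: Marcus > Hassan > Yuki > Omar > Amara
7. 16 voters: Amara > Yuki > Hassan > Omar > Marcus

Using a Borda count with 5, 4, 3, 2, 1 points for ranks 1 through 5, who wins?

Hassan

Amara: 242·2 + 277·1 + 143·5 + 122·5 + 120·5 + 247·1 + 16·5 = 3013
Yuki: 242·1 + 277·2 + 143·2 + 122·4 + 120·2 + 247·3 + 16·4 = 2615
Marcus: 242·3 + 277·4 + 143·4 + 122·2 + 120·3 + 247·5 + 16·1 = 4261
Omar: 242·4 + 277·5 + 143·1 + 122·1 + 120·1 + 247·2 + 16·2 = 3264
Hassan: 242·5 + 277·3 + 143·3 + 122·3 + 120·4 + 247·4 + 16·3 = 4352
Hassan has the highest Borda score (4352).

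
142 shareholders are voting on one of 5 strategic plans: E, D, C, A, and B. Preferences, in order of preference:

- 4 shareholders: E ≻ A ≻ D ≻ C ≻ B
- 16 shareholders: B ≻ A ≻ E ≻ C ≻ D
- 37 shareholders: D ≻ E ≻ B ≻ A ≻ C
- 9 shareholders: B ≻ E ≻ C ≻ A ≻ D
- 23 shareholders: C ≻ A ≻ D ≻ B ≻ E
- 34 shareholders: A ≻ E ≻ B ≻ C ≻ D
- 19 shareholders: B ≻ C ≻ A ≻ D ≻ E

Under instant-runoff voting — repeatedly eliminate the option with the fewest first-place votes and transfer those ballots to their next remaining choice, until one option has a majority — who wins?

B

Round 1: E 4, D 37, C 23, A 34, B 44. Eliminate E.
Round 2: D 37, C 23, A 38, B 44. Eliminate C.
Round 3: D 37, A 61, B 44. Eliminate D.
Round 4: A 61, B 81. B has a majority.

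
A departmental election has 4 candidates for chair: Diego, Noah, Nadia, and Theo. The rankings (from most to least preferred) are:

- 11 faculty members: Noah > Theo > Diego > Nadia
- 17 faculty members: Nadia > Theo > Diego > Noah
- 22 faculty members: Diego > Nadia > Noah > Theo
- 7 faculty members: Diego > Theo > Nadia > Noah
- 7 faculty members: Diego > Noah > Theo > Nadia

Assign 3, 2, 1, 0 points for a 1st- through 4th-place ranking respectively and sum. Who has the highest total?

Diego: 11·1 + 17·1 + 22·3 + 7·3 + 7·3 = 136
Noah: 11·3 + 17·0 + 22·1 + 7·0 + 7·2 = 69
Nadia: 11·0 + 17·3 + 22·2 + 7·1 + 7·0 = 102
Theo: 11·2 + 17·2 + 22·0 + 7·2 + 7·1 = 77
Diego has the highest Borda score (136).

Diego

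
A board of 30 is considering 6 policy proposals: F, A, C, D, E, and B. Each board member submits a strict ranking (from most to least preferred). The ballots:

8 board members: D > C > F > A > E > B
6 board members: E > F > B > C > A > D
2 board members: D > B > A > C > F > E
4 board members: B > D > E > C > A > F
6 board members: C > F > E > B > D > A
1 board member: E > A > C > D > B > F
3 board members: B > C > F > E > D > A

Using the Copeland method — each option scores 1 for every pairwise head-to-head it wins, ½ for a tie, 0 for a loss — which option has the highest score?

F: beats A, E, and B; ties D; loses to C → score 3.5.
A: loses to F, C, D, E, and B → score 0.
C: beats F, A, D, and E; ties B → score 4.5.
D: beats A; ties F; loses to C, E, and B → score 1.5.
E: beats A, D, and B; loses to F and C → score 3.
B: beats A and D; ties C; loses to F and E → score 2.5.
C has the best pairwise record.

C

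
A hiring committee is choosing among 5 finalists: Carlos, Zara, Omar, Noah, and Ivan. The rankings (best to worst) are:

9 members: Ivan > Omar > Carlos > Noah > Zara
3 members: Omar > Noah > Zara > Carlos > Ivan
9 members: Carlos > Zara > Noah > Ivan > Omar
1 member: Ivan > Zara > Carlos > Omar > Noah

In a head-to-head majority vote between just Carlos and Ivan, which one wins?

Voters preferring Carlos to Ivan: 12; preferring Ivan to Carlos: 10.
Carlos wins the head-to-head.

Carlos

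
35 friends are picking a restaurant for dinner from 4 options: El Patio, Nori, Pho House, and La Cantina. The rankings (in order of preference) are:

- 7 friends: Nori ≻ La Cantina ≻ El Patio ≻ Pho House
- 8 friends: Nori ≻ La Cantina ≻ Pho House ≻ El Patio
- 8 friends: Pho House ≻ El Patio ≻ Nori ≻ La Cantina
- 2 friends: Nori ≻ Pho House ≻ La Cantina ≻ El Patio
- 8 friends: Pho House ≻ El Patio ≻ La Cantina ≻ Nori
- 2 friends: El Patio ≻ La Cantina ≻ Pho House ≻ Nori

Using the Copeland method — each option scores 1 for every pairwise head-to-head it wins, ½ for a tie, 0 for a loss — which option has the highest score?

Pho House

El Patio: beats Nori and La Cantina; loses to Pho House → score 2.
Nori: beats La Cantina; loses to El Patio and Pho House → score 1.
Pho House: beats El Patio, Nori, and La Cantina → score 3.
La Cantina: loses to El Patio, Nori, and Pho House → score 0.
Pho House has the best pairwise record.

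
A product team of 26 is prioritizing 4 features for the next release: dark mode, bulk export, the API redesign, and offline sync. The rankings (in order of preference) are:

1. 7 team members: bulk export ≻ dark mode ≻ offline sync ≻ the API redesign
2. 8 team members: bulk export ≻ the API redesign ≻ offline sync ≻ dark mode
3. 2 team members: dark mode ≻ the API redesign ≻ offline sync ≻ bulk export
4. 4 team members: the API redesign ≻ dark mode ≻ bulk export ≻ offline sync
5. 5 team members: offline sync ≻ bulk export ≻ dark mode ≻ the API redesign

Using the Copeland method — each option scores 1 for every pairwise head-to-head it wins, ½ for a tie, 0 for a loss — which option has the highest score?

dark mode: beats the API redesign; ties offline sync; loses to bulk export → score 1.5.
bulk export: beats dark mode, the API redesign, and offline sync → score 3.
the API redesign: beats offline sync; loses to dark mode and bulk export → score 1.
offline sync: ties dark mode; loses to bulk export and the API redesign → score 0.5.
bulk export has the best pairwise record.

bulk export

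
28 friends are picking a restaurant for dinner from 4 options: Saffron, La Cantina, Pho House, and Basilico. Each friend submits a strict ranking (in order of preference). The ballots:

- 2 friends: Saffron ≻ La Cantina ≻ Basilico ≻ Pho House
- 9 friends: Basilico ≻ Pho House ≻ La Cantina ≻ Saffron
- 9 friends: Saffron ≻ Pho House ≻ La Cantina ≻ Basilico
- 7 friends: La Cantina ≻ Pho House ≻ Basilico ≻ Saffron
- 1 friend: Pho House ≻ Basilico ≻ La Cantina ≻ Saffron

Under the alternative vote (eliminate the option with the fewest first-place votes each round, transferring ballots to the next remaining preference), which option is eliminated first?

Pho House

Round 1: Saffron 11, La Cantina 7, Pho House 1, Basilico 9. Eliminate Pho House.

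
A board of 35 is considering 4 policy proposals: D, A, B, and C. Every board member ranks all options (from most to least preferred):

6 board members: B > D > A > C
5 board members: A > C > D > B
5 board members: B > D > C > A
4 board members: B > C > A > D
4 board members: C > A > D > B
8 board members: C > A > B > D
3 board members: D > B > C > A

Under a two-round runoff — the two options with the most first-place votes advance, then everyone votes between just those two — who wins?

B

Round 1 first-place votes: D 3, A 5, B 15, C 12.
B and C advance.
Runoff: B is preferred to C by 18 voters; C by 17.
B wins the runoff.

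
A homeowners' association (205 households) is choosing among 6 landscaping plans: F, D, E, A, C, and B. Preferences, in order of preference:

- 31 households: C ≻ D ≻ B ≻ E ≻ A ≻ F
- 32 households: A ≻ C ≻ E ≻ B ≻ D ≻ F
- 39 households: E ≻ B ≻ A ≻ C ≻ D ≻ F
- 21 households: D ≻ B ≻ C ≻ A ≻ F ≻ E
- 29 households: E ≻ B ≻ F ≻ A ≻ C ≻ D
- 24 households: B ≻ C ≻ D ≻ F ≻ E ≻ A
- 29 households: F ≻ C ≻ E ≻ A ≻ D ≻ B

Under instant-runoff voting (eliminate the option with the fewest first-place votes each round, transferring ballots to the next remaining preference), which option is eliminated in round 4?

B

Round 1: F 29, D 21, E 68, A 32, C 31, B 24. Eliminate D.
Round 2: F 29, E 68, A 32, C 31, B 45. Eliminate F.
Round 3: E 68, A 32, C 60, B 45. Eliminate A.
Round 4: E 68, C 92, B 45. Eliminate B.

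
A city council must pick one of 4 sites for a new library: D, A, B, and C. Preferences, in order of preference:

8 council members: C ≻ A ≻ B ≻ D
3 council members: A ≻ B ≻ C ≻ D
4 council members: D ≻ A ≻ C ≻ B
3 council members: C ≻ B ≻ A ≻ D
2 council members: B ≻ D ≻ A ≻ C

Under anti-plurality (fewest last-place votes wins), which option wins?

A

Last-place votes: D 14, A 0, B 4, C 2.
A is ranked last by the fewest voters, so A wins.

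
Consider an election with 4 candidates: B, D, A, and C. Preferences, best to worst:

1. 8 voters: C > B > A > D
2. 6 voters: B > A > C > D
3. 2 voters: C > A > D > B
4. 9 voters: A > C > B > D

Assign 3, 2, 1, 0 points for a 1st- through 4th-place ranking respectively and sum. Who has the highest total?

C

B: 8·2 + 6·3 + 2·0 + 9·1 = 43
D: 8·0 + 6·0 + 2·1 + 9·0 = 2
A: 8·1 + 6·2 + 2·2 + 9·3 = 51
C: 8·3 + 6·1 + 2·3 + 9·2 = 54
C has the highest Borda score (54).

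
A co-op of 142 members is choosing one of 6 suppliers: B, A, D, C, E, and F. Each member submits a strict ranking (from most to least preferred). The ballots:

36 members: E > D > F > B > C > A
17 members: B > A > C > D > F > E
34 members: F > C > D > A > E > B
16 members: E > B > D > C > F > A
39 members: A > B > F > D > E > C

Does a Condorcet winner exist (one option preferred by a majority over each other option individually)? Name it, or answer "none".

Checking pairwise contests:
A beats B 73–69.
D beats A 86–56.
B beats D 72–70.
B beats C 108–34.
A beats E 90–52.
B beats F 72–70.
Every option loses at least one head-to-head, so there is no Condorcet winner.

none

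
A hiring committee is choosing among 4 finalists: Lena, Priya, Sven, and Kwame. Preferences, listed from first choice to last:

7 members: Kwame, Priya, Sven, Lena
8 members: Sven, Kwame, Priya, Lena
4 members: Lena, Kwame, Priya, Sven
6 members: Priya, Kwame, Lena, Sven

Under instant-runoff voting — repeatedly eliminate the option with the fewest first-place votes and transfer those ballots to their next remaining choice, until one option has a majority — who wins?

Round 1: Lena 4, Priya 6, Sven 8, Kwame 7. Eliminate Lena.
Round 2: Priya 6, Sven 8, Kwame 11. Eliminate Priya.
Round 3: Sven 8, Kwame 17. Kwame has a majority.

Kwame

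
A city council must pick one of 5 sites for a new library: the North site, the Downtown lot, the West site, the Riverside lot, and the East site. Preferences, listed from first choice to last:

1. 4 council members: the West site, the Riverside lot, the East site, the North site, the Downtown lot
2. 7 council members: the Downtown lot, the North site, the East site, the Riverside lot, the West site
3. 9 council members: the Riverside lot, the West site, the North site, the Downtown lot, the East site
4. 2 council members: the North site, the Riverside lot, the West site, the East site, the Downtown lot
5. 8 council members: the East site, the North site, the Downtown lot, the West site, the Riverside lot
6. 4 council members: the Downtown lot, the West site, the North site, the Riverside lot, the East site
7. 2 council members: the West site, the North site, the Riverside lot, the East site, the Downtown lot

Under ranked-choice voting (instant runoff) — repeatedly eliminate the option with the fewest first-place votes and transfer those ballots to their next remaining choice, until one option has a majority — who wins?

the Downtown lot

Round 1: the North site 2, the Downtown lot 11, the West site 6, the Riverside lot 9, the East site 8. Eliminate the North site.
Round 2: the Downtown lot 11, the West site 6, the Riverside lot 11, the East site 8. Eliminate the West site.
Round 3: the Downtown lot 11, the Riverside lot 17, the East site 8. Eliminate the East site.
Round 4: the Downtown lot 19, the Riverside lot 17. The Downtown lot has a majority.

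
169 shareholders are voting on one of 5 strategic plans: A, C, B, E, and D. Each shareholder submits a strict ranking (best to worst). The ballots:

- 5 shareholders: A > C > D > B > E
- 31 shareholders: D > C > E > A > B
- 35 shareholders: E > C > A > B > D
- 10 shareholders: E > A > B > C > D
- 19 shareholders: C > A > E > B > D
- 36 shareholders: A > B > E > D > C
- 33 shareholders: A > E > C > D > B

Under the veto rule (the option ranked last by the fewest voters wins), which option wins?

A

Last-place votes: A 0, C 36, B 64, E 5, D 64.
A is ranked last by the fewest voters, so A wins.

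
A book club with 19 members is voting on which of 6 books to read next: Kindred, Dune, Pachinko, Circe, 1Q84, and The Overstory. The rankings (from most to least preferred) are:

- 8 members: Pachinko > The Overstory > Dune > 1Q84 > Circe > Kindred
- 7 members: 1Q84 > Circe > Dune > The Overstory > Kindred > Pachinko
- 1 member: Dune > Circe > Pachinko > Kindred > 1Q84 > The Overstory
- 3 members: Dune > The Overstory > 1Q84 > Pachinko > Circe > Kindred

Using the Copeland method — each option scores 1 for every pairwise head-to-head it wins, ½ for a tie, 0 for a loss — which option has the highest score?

Dune

Kindred: loses to Dune, Pachinko, Circe, 1Q84, and The Overstory → score 0.
Dune: beats Kindred, Pachinko, Circe, 1Q84, and The Overstory → score 5.
Pachinko: beats Kindred and Circe; loses to Dune, 1Q84, and The Overstory → score 2.
Circe: beats Kindred; loses to Dune, Pachinko, 1Q84, and The Overstory → score 1.
1Q84: beats Kindred, Pachinko, and Circe; loses to Dune and The Overstory → score 3.
The Overstory: beats Kindred, Pachinko, Circe, and 1Q84; loses to Dune → score 4.
Dune has the best pairwise record.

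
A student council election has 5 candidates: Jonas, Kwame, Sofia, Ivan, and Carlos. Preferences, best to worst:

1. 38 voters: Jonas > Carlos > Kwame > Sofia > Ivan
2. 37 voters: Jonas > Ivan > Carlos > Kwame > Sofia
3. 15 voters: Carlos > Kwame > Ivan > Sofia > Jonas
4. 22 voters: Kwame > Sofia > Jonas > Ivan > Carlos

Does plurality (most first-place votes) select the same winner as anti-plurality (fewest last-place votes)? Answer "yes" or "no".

Plurality — first-place votes: Jonas 75, Kwame 22, Sofia 0, Ivan 0, Carlos 15. Winner: Jonas.
Anti-plurality — last-place votes: Jonas 15, Kwame 0, Sofia 37, Ivan 38, Carlos 22. Winner: Kwame.
The two methods disagree.

no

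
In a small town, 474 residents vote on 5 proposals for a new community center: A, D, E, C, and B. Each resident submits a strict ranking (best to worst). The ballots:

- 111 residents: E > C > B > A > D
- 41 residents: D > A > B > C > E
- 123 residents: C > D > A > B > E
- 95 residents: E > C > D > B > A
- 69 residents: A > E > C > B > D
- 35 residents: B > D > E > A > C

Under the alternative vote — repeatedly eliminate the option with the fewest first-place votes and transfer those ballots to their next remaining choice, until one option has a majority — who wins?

E

Round 1: A 69, D 41, E 206, C 123, B 35. Eliminate B.
Round 2: A 69, D 76, E 206, C 123. Eliminate A.
Round 3: D 76, E 275, C 123. E has a majority.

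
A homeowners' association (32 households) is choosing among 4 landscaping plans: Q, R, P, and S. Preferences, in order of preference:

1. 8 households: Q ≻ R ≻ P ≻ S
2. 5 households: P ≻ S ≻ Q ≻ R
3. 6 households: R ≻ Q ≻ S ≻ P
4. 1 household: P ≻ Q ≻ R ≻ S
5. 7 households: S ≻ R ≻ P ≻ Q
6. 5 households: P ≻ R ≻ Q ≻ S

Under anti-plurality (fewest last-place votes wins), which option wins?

Last-place votes: Q 7, R 5, P 6, S 14.
R is ranked last by the fewest voters, so R wins.

R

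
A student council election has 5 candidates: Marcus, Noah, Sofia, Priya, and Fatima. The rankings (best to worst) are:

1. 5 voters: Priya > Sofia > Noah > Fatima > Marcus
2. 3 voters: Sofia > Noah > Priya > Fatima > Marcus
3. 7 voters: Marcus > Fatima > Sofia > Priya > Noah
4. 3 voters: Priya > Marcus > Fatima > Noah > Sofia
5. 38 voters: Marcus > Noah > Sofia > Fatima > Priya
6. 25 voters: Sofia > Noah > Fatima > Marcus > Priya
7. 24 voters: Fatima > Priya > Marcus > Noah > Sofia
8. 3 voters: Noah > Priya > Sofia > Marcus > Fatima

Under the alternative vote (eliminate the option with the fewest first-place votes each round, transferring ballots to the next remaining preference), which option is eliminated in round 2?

Round 1: Marcus 45, Noah 3, Sofia 28, Priya 8, Fatima 24. Eliminate Noah.
Round 2: Marcus 45, Sofia 28, Priya 11, Fatima 24. Eliminate Priya.

Priya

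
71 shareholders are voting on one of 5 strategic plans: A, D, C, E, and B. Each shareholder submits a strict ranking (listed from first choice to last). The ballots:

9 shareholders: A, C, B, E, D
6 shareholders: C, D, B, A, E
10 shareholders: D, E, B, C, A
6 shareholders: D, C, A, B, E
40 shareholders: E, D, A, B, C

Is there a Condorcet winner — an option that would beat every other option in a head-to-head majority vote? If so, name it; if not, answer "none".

E

E vs A: 50–21 for E.
E vs D: 49–22 for E.
E vs C: 50–21 for E.
E vs B: 50–21 for E.
E beats every other option head-to-head.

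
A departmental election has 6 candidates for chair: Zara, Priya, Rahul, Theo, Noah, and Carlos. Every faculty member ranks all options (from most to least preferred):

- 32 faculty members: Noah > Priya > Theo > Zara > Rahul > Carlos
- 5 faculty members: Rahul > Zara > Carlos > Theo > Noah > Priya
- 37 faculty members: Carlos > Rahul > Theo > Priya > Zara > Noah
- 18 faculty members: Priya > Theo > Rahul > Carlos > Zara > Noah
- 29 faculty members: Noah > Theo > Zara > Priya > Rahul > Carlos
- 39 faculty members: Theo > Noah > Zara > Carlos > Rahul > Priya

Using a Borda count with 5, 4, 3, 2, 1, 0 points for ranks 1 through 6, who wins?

Theo

Zara: 32·2 + 5·4 + 37·1 + 18·1 + 29·3 + 39·3 = 343
Priya: 32·4 + 5·0 + 37·2 + 18·5 + 29·2 + 39·0 = 350
Rahul: 32·1 + 5·5 + 37·4 + 18·3 + 29·1 + 39·1 = 327
Theo: 32·3 + 5·2 + 37·3 + 18·4 + 29·4 + 39·5 = 600
Noah: 32·5 + 5·1 + 37·0 + 18·0 + 29·5 + 39·4 = 466
Carlos: 32·0 + 5·3 + 37·5 + 18·2 + 29·0 + 39·2 = 314
Theo has the highest Borda score (600).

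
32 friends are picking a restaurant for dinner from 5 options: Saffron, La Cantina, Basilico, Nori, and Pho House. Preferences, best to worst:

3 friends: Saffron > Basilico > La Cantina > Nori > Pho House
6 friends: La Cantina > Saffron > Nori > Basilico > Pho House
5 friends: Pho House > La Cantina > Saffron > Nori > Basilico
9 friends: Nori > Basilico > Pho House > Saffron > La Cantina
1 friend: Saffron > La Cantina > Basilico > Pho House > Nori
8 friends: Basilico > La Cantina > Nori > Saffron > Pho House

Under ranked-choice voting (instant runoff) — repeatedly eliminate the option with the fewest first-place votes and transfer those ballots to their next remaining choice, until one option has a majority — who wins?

Round 1: Saffron 4, La Cantina 6, Basilico 8, Nori 9, Pho House 5. Eliminate Saffron.
Round 2: La Cantina 7, Basilico 11, Nori 9, Pho House 5. Eliminate Pho House.
Round 3: La Cantina 12, Basilico 11, Nori 9. Eliminate Nori.
Round 4: La Cantina 12, Basilico 20. Basilico has a majority.

Basilico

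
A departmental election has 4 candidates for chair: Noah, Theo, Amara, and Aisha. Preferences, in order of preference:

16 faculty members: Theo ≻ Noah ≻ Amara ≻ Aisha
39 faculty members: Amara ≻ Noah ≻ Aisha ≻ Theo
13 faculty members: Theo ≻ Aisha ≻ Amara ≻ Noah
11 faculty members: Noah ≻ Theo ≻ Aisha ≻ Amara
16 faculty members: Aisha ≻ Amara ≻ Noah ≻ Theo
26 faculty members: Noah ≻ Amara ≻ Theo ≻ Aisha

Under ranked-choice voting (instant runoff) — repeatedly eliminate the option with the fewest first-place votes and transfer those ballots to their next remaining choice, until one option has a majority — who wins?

Round 1: Noah 37, Theo 29, Amara 39, Aisha 16. Eliminate Aisha.
Round 2: Noah 37, Theo 29, Amara 55. Eliminate Theo.
Round 3: Noah 53, Amara 68. Amara has a majority.

Amara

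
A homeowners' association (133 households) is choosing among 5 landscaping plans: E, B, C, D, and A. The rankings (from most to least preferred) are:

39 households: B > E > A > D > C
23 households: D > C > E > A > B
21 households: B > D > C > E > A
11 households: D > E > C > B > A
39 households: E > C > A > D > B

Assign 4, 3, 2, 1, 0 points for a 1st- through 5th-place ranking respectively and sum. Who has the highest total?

E: 39·3 + 23·2 + 21·1 + 11·3 + 39·4 = 373
B: 39·4 + 23·0 + 21·4 + 11·1 + 39·0 = 251
C: 39·0 + 23·3 + 21·2 + 11·2 + 39·3 = 250
D: 39·1 + 23·4 + 21·3 + 11·4 + 39·1 = 277
A: 39·2 + 23·1 + 21·0 + 11·0 + 39·2 = 179
E has the highest Borda score (373).

E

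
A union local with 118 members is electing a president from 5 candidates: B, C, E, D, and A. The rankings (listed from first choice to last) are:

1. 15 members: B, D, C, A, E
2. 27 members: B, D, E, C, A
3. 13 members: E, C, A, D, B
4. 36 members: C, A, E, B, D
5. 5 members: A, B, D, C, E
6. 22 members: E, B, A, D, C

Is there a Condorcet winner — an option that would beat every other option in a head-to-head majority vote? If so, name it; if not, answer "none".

E

E vs B: 71–47 for E.
E vs C: 62–56 for E.
E vs D: 71–47 for E.
E vs A: 62–56 for E.
E beats every other option head-to-head.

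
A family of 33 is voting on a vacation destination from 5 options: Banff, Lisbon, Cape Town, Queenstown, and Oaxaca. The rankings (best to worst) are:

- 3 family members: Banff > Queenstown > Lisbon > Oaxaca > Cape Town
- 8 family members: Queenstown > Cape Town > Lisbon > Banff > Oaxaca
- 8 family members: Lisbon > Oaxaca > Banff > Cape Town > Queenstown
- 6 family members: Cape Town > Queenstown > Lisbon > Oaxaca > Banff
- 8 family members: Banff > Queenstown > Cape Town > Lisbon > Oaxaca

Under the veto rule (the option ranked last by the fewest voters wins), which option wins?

Last-place votes: Banff 6, Lisbon 0, Cape Town 3, Queenstown 8, Oaxaca 16.
Lisbon is ranked last by the fewest voters, so Lisbon wins.

Lisbon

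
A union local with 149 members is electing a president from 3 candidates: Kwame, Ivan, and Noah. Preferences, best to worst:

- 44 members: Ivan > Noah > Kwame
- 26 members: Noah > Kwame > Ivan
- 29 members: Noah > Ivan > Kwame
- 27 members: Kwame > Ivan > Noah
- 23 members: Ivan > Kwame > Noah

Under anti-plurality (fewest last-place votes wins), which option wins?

Ivan

Last-place votes: Kwame 73, Ivan 26, Noah 50.
Ivan is ranked last by the fewest voters, so Ivan wins.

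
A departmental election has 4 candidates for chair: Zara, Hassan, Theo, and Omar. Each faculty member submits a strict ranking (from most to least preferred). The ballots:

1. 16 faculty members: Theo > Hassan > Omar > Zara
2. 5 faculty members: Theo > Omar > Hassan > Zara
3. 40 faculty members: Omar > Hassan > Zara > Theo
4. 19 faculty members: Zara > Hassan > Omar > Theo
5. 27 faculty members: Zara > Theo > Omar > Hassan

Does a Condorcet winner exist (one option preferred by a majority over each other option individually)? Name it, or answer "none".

Omar

Omar vs Zara: 61–46 for Omar.
Omar vs Hassan: 72–35 for Omar.
Omar vs Theo: 59–48 for Omar.
Omar beats every other option head-to-head.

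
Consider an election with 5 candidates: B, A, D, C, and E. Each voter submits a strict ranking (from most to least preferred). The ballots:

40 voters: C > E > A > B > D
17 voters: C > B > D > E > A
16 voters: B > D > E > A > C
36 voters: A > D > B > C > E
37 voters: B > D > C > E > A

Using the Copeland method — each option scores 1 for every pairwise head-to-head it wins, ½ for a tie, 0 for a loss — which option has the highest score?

B

B: beats D, C, and E; loses to A → score 3.
A: beats B and D; loses to C and E → score 2.
D: beats C and E; loses to B and A → score 2.
C: beats A and E; loses to B and D → score 2.
E: beats A; loses to B, D, and C → score 1.
B has the best pairwise record.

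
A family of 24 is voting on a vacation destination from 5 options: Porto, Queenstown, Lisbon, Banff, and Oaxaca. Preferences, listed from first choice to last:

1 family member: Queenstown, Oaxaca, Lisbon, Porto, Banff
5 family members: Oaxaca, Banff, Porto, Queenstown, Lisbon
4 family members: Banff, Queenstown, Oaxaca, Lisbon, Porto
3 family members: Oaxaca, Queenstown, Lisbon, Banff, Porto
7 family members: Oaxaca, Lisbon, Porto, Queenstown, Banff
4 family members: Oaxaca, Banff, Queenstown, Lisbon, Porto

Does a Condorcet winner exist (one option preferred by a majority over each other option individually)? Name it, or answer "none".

Oaxaca vs Porto: 24–0 for Oaxaca.
Oaxaca vs Queenstown: 19–5 for Oaxaca.
Oaxaca vs Lisbon: 24–0 for Oaxaca.
Oaxaca vs Banff: 20–4 for Oaxaca.
Oaxaca beats every other option head-to-head.

Oaxaca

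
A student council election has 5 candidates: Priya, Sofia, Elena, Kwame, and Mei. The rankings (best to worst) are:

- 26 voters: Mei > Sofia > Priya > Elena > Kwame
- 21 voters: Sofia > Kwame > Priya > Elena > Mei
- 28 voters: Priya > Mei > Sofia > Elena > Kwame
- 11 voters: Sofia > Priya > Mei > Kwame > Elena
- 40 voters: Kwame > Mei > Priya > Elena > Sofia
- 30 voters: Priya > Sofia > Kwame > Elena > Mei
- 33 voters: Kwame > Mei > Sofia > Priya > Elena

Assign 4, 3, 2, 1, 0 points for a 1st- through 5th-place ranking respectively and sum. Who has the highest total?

Priya

Priya: 26·2 + 21·2 + 28·4 + 11·3 + 40·2 + 30·4 + 33·1 = 472
Sofia: 26·3 + 21·4 + 28·2 + 11·4 + 40·0 + 30·3 + 33·2 = 418
Elena: 26·1 + 21·1 + 28·1 + 11·0 + 40·1 + 30·1 + 33·0 = 145
Kwame: 26·0 + 21·3 + 28·0 + 11·1 + 40·4 + 30·2 + 33·4 = 426
Mei: 26·4 + 21·0 + 28·3 + 11·2 + 40·3 + 30·0 + 33·3 = 429
Priya has the highest Borda score (472).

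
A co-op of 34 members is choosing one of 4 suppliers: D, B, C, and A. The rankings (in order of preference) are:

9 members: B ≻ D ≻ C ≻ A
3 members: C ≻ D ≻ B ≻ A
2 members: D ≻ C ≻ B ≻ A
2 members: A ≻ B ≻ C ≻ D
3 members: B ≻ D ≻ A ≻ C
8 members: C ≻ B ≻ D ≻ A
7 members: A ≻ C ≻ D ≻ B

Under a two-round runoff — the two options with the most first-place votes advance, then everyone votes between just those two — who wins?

C

Round 1 first-place votes: D 2, B 12, C 11, A 9.
B and C advance.
Runoff: B is preferred to C by 14 voters; C by 20.
C wins the runoff.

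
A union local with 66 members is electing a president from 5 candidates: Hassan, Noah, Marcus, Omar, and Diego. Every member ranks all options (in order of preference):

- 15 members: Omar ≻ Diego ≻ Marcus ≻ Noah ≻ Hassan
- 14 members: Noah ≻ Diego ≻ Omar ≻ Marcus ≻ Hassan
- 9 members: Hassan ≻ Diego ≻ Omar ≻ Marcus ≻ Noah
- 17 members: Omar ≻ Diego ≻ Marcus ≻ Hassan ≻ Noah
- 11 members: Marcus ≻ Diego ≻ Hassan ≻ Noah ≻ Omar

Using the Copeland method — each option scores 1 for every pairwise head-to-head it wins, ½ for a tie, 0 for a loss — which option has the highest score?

Hassan: beats Noah; loses to Marcus, Omar, and Diego → score 1.
Noah: loses to Hassan, Marcus, Omar, and Diego → score 0.
Marcus: beats Hassan and Noah; loses to Omar and Diego → score 2.
Omar: beats Hassan, Noah, and Marcus; loses to Diego → score 3.
Diego: beats Hassan, Noah, Marcus, and Omar → score 4.
Diego has the best pairwise record.

Diego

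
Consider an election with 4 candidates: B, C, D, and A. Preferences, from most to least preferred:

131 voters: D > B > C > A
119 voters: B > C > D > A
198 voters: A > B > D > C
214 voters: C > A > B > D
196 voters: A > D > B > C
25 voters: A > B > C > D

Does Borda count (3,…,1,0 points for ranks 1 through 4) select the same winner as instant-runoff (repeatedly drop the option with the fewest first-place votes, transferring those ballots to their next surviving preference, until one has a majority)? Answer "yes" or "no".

no

Borda — scores: B 1475, C 1036, D 1102, A 1685. Winner: A.
Instant-runoff — R1 B 119, C 214, D 131, A 419 (B out); R2 C 333, D 131, A 419 (D out); R3 C 464, A 419 (C winner). Winner: C.
The two methods disagree.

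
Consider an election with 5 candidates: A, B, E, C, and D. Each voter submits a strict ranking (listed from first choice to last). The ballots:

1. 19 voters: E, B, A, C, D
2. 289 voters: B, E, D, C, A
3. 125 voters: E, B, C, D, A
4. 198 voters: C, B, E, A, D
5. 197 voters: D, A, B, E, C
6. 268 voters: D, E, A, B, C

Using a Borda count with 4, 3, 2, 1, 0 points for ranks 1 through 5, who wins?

A: 19·2 + 289·0 + 125·0 + 198·1 + 197·3 + 268·2 = 1363
B: 19·3 + 289·4 + 125·3 + 198·3 + 197·2 + 268·1 = 2844
E: 19·4 + 289·3 + 125·4 + 198·2 + 197·1 + 268·3 = 2840
C: 19·1 + 289·1 + 125·2 + 198·4 + 197·0 + 268·0 = 1350
D: 19·0 + 289·2 + 125·1 + 198·0 + 197·4 + 268·4 = 2563
B has the highest Borda score (2844).

B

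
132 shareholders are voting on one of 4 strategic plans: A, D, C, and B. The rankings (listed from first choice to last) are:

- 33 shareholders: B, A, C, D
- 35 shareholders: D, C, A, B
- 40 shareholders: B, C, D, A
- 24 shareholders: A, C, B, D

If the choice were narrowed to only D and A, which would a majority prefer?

D

Voters preferring D to A: 75; preferring A to D: 57.
D wins the head-to-head.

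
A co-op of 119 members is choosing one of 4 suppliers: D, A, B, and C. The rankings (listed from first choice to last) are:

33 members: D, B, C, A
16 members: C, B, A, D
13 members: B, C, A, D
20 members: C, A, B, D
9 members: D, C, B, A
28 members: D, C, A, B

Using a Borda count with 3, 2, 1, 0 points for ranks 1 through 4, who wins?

C

D: 33·3 + 16·0 + 13·0 + 20·0 + 9·3 + 28·3 = 210
A: 33·0 + 16·1 + 13·1 + 20·2 + 9·0 + 28·1 = 97
B: 33·2 + 16·2 + 13·3 + 20·1 + 9·1 + 28·0 = 166
C: 33·1 + 16·3 + 13·2 + 20·3 + 9·2 + 28·2 = 241
C has the highest Borda score (241).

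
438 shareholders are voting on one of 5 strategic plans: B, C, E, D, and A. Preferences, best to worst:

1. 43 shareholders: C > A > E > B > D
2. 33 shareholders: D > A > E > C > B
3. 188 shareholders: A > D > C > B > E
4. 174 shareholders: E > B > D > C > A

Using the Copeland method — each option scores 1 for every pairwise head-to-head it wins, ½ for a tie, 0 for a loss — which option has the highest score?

A

B: loses to C, E, D, and A → score 0.
C: beats B and E; loses to D and A → score 2.
E: beats B; loses to C, D, and A → score 1.
D: beats B, C, and E; loses to A → score 3.
A: beats B, C, E, and D → score 4.
A has the best pairwise record.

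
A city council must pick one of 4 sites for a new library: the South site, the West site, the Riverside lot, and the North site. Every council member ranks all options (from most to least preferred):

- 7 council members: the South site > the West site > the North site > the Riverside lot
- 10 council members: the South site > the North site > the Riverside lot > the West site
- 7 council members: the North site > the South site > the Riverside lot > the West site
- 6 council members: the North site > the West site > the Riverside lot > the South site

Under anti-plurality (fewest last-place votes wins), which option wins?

Last-place votes: the South site 6, the West site 17, the Riverside lot 7, the North site 0.
the North site is ranked last by the fewest voters, so the North site wins.

the North site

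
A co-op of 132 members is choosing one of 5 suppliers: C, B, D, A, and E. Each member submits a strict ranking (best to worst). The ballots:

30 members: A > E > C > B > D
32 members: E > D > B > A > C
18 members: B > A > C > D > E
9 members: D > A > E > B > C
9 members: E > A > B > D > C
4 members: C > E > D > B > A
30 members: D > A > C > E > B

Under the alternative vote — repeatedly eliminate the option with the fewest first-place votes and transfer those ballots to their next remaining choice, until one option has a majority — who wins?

A

Round 1: C 4, B 18, D 39, A 30, E 41. Eliminate C.
Round 2: B 18, D 39, A 30, E 45. Eliminate B.
Round 3: D 39, A 48, E 45. Eliminate D.
Round 4: A 87, E 45. A has a majority.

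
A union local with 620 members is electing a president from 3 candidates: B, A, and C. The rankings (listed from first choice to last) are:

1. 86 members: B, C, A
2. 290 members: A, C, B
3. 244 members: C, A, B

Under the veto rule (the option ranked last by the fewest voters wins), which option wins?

Last-place votes: B 534, A 86, C 0.
C is ranked last by the fewest voters, so C wins.

C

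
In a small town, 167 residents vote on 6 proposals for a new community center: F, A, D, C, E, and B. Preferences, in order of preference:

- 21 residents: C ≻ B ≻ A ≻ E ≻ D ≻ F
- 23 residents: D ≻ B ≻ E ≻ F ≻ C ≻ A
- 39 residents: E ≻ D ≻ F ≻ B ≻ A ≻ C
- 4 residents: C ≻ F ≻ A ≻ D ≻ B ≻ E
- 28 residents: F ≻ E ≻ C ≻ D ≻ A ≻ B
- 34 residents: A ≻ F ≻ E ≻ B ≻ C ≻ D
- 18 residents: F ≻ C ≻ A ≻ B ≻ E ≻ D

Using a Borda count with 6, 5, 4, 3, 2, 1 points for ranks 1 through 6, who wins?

F

F: 21·1 + 23·3 + 39·4 + 4·5 + 28·6 + 34·5 + 18·6 = 712
A: 21·4 + 23·1 + 39·2 + 4·4 + 28·2 + 34·6 + 18·4 = 533
D: 21·2 + 23·6 + 39·5 + 4·3 + 28·3 + 34·1 + 18·1 = 523
C: 21·6 + 23·2 + 39·1 + 4·6 + 28·4 + 34·2 + 18·5 = 505
E: 21·3 + 23·4 + 39·6 + 4·1 + 28·5 + 34·4 + 18·2 = 705
B: 21·5 + 23·5 + 39·3 + 4·2 + 28·1 + 34·3 + 18·3 = 529
F has the highest Borda score (712).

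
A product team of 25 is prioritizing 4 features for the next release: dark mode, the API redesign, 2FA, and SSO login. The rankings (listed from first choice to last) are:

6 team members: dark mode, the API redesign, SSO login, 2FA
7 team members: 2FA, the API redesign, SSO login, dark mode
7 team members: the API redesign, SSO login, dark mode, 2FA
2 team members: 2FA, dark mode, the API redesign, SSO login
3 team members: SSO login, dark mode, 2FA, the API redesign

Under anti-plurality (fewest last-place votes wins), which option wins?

SSO login

Last-place votes: dark mode 7, the API redesign 3, 2FA 13, SSO login 2.
SSO login is ranked last by the fewest voters, so SSO login wins.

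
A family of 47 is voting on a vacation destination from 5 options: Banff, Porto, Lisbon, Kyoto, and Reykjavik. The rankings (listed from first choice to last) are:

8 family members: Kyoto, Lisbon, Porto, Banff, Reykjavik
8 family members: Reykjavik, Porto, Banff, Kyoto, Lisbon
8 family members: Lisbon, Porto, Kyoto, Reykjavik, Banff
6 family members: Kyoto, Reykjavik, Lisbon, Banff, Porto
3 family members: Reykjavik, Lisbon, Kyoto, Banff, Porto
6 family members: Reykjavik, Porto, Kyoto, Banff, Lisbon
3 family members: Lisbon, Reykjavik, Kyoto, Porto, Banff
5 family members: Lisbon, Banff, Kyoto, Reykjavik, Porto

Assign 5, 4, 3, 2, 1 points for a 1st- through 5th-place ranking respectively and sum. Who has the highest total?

Banff: 8·2 + 8·3 + 8·1 + 6·2 + 3·2 + 6·2 + 3·1 + 5·4 = 101
Porto: 8·3 + 8·4 + 8·4 + 6·1 + 3·1 + 6·4 + 3·2 + 5·1 = 132
Lisbon: 8·4 + 8·1 + 8·5 + 6·3 + 3·4 + 6·1 + 3·5 + 5·5 = 156
Kyoto: 8·5 + 8·2 + 8·3 + 6·5 + 3·3 + 6·3 + 3·3 + 5·3 = 161
Reykjavik: 8·1 + 8·5 + 8·2 + 6·4 + 3·5 + 6·5 + 3·4 + 5·2 = 155
Kyoto has the highest Borda score (161).

Kyoto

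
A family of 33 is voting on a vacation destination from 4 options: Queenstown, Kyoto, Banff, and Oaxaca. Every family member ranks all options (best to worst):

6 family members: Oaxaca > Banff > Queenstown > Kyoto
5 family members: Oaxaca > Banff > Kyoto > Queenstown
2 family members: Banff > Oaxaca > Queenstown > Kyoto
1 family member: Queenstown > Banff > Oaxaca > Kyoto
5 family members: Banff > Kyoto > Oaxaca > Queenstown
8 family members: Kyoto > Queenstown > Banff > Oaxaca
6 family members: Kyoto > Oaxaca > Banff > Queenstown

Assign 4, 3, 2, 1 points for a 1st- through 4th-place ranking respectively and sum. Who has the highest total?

Queenstown: 6·2 + 5·1 + 2·2 + 1·4 + 5·1 + 8·3 + 6·1 = 60
Kyoto: 6·1 + 5·2 + 2·1 + 1·1 + 5·3 + 8·4 + 6·4 = 90
Banff: 6·3 + 5·3 + 2·4 + 1·3 + 5·4 + 8·2 + 6·2 = 92
Oaxaca: 6·4 + 5·4 + 2·3 + 1·2 + 5·2 + 8·1 + 6·3 = 88
Banff has the highest Borda score (92).

Banff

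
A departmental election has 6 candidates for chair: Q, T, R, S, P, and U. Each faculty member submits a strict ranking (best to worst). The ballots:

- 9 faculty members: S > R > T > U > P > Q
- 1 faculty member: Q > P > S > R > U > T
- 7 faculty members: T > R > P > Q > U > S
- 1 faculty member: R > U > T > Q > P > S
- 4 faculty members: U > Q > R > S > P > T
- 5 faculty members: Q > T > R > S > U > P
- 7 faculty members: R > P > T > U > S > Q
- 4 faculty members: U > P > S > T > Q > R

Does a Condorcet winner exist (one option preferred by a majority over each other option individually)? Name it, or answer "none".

R

R vs Q: 24–14 for R.
R vs T: 22–16 for R.
R vs S: 24–14 for R.
R vs P: 33–5 for R.
R vs U: 30–8 for R.
R beats every other option head-to-head.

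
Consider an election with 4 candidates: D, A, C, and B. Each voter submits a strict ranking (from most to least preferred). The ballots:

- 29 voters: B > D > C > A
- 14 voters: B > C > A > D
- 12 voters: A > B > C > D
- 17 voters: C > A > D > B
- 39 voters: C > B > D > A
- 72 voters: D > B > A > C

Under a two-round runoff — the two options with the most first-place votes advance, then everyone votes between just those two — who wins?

Round 1 first-place votes: D 72, A 12, C 56, B 43.
D and C advance.
Runoff: D is preferred to C by 101 voters; C by 82.
D wins the runoff.

D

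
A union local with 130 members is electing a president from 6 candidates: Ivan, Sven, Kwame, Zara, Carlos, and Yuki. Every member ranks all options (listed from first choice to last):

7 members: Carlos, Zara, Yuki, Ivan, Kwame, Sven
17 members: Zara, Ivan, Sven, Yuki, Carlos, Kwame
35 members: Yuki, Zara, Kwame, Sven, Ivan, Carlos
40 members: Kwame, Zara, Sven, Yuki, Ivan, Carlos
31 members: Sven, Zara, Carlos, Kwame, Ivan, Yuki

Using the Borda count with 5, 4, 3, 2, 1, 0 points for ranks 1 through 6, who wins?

Zara

Ivan: 7·2 + 17·4 + 35·1 + 40·1 + 31·1 = 188
Sven: 7·0 + 17·3 + 35·2 + 40·3 + 31·5 = 396
Kwame: 7·1 + 17·0 + 35·3 + 40·5 + 31·2 = 374
Zara: 7·4 + 17·5 + 35·4 + 40·4 + 31·4 = 537
Carlos: 7·5 + 17·1 + 35·0 + 40·0 + 31·3 = 145
Yuki: 7·3 + 17·2 + 35·5 + 40·2 + 31·0 = 310
Zara has the highest Borda score (537).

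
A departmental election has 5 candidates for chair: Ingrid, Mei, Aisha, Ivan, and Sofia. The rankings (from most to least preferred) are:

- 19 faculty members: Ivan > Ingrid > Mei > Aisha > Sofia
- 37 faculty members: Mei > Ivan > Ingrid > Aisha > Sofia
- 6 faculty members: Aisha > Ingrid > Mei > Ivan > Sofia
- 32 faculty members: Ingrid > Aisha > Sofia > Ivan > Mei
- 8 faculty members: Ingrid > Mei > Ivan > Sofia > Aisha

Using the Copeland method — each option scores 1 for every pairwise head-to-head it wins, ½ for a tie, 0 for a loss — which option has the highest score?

Ivan

Ingrid: beats Mei, Aisha, and Sofia; loses to Ivan → score 3.
Mei: beats Aisha and Sofia; ties Ivan; loses to Ingrid → score 2.5.
Aisha: beats Sofia; loses to Ingrid, Mei, and Ivan → score 1.
Ivan: beats Ingrid, Aisha, and Sofia; ties Mei → score 3.5.
Sofia: loses to Ingrid, Mei, Aisha, and Ivan → score 0.
Ivan has the best pairwise record.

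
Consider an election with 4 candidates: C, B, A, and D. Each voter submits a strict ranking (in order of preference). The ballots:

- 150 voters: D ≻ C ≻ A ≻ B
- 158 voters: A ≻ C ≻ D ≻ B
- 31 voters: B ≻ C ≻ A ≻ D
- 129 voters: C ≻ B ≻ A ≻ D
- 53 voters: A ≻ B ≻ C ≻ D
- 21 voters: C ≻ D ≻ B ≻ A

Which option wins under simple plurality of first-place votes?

A

First-place votes: C 150, B 31, A 211, D 150.
A has the most first-place votes.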